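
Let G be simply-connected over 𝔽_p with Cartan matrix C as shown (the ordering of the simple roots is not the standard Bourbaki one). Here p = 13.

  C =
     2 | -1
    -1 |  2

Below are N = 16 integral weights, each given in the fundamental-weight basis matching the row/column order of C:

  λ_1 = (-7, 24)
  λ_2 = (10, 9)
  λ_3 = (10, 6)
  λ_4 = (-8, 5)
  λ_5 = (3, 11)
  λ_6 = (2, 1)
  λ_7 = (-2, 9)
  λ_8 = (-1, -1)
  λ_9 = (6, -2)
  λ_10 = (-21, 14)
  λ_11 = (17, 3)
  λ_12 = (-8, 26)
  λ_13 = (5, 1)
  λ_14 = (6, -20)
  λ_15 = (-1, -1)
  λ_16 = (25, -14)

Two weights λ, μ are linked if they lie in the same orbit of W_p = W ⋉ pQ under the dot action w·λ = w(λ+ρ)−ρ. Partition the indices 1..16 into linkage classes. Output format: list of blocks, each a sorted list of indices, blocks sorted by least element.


A_2 Cartan matrix, 2 simple roots permuted; ρ=(1,1).

Alcove-folded reps (p=13, 16 weights, presented ϖ-order):

  λ_1 → (6, 1) · λ_2 → (3, 2) · λ_3 → (6, 2) · λ_4 → (6, 1) · λ_5 → (1, 9) · λ_6 → (3, 2) · λ_7 → (1, 9) · λ_8 → (0, 0) · λ_9 → (6, 1) · λ_10 → (6, 2) · λ_11 → (4, 5) · λ_12 → (6, 1) · λ_13 → (6, 2) · λ_14 → (6, 1) · λ_15 → (0, 0) · λ_16 → (0, 0)

Grouping the 16 weights by Ā_13-representative: 6 linkage classes.

[[1, 4, 9, 12, 14], [2, 6], [3, 10, 13], [5, 7], [8, 15, 16], [11]]


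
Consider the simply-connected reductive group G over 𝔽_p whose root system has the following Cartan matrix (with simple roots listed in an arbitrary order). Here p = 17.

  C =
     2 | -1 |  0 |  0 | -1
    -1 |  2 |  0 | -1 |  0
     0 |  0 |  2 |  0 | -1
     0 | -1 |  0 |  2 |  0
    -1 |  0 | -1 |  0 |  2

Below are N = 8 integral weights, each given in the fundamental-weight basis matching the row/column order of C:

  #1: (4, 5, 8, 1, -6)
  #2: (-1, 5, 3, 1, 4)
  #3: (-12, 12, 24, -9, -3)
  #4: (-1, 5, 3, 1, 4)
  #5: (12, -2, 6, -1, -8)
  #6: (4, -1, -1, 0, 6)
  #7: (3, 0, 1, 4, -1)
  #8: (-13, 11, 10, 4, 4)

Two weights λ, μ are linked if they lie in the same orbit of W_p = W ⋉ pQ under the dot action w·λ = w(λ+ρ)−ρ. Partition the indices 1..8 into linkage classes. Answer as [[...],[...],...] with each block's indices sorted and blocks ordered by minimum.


C ↔ A_5 under row/col permutation; |W(A_5)| = 720.

W_17-reps of the 8 weights in Ā_17 (same 5-coord order as C):

  λ_1 → (0, 6, 4, 2, 5)
  λ_2 → (0, 6, 4, 2, 5)
  λ_3 → (0, 6, 4, 2, 5)
  λ_4 → (0, 6, 4, 2, 5)
  λ_5 → (5, 0, 0, 1, 7)
  λ_6 → (5, 0, 0, 1, 7)
  λ_7 → (4, 1, 2, 5, 0)
  λ_8 → (5, 0, 0, 1, 7)

Partition of {1..8} into 3 W_17-dot-orbits:

[[1, 2, 3, 4], [5, 6, 8], [7]]


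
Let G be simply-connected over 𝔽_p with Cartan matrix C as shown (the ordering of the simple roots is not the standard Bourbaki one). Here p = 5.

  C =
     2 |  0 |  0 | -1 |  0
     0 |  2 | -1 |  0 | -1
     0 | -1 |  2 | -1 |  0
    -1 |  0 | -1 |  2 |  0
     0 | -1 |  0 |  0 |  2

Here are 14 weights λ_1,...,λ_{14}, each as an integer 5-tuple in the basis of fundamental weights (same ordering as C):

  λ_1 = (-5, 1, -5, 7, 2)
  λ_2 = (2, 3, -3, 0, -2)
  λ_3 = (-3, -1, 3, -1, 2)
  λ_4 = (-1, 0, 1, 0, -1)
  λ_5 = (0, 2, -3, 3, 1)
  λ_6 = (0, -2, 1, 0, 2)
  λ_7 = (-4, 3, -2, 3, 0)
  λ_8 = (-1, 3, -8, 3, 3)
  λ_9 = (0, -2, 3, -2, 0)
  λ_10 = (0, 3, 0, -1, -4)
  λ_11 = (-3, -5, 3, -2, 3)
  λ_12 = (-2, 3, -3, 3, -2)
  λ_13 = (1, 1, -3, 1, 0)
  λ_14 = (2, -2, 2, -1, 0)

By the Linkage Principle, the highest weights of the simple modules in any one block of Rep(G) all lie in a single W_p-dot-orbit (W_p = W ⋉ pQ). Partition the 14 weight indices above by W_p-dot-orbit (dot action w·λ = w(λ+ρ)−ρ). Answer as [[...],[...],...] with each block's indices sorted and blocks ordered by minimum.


Root system A_5: the 5×5 matrix C matches after relabeling.

Ā_5 reps of the 14 weights (A_5, coords as presented):

  [1] (0, 1, 1, 0, 2) · [2] (1, 1, 1, 1, 0) · [3] (2, 0, 2, 0, 1) · [4] (0, 1, 2, 1, 0) · [5] (2, 0, 2, 0, 1) · [6] (0, 1, 1, 1, 1) · [7] (0, 1, 1, 0, 2) · [8] (0, 1, 1, 0, 2) · [9] (0, 1, 2, 1, 0) · [10] (0, 1, 1, 0, 2) · [11] (0, 1, 2, 1, 0) · [12] (0, 1, 2, 1, 0) · [13] (2, 0, 2, 0, 1) · [14] (2, 0, 2, 0, 1)

Grouping the 14 weights by Ā_5-representative: 5 linkage classes.

[[1, 7, 8, 10], [2], [3, 5, 13, 14], [4, 9, 11, 12], [6]]


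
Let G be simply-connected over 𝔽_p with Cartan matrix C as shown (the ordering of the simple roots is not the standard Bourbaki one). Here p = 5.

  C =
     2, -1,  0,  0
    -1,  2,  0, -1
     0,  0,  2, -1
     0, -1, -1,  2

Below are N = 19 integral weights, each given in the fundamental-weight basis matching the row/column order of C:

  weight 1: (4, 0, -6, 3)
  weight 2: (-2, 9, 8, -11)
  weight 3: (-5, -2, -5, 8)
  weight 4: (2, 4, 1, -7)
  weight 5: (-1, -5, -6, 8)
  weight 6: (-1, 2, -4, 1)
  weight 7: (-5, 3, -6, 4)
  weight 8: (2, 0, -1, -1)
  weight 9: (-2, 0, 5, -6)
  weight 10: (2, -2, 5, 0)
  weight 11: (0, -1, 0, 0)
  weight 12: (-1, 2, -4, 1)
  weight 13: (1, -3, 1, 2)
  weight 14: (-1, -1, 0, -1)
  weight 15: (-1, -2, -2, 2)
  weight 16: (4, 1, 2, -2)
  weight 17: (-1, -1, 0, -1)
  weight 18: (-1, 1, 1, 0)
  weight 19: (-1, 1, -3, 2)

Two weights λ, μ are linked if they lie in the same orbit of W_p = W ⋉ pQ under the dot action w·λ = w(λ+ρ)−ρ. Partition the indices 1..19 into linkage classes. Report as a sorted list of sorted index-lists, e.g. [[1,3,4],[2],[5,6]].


Root system A_4: the 4×4 matrix C matches after relabeling.

W_5-reps of the 19 weights in Ā_5 (same 4-coord order as C):

  [1] (0, 0, 1, 0)
  [2] (3, 1, 0, 0)
  [3] (3, 1, 0, 0)
  [4] (1, 0, 1, 1)
  [5] (0, 0, 1, 0)
  [6] (0, 2, 2, 1)
  [7] (0, 0, 1, 0)
  [8] (3, 1, 0, 0)
  [9] (3, 1, 0, 0)
  [10] (1, 0, 1, 1)
  [11] (1, 0, 1, 1)
  [12] (0, 2, 2, 1)
  [13] (0, 2, 2, 1)
  [14] (0, 0, 1, 0)
  [15] (1, 0, 1, 1)
  [16] (1, 0, 1, 1)
  [17] (0, 0, 1, 0)
  [18] (0, 2, 2, 1)
  [19] (0, 2, 2, 1)

Grouping the 19 weights by Ā_5-representative: 4 linkage classes.

[[1, 5, 7, 14, 17], [2, 3, 8, 9], [4, 10, 11, 15, 16], [6, 12, 13, 18, 19]]


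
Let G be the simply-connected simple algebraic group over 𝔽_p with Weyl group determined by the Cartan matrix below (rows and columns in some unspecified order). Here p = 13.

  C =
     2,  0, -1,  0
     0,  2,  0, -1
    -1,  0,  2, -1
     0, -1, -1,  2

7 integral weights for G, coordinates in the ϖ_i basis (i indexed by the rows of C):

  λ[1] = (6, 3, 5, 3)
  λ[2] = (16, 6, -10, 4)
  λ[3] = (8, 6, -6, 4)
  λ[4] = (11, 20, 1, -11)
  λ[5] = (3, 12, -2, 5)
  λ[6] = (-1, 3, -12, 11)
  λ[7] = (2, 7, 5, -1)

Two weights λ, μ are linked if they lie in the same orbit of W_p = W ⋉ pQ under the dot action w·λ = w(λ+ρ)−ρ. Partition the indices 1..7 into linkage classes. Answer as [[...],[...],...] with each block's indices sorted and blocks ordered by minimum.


Dynkin diagram of C (from the 6 off-diagonal −1 entries): A_4.

Alcove-folded reps (p=13, 7 weights, presented ϖ-order):

  λ_1+ρ ↦ (1, 4, 5, 0);  λ_2+ρ ↦ (1, 4, 5, 0);  λ_3+ρ ↦ (1, 4, 5, 0);  λ_4+ρ ↦ (8, 1, 0, 1);  λ_5+ρ ↦ (1, 4, 5, 0);  λ_6+ρ ↦ (8, 1, 0, 1);  λ_7+ρ ↦ (1, 4, 5, 0)

The 7 indices split into 2 linkage classes (same alcove rep ⇔ same W_13-dot-orbit):

[[1, 2, 3, 5, 7], [4, 6]]


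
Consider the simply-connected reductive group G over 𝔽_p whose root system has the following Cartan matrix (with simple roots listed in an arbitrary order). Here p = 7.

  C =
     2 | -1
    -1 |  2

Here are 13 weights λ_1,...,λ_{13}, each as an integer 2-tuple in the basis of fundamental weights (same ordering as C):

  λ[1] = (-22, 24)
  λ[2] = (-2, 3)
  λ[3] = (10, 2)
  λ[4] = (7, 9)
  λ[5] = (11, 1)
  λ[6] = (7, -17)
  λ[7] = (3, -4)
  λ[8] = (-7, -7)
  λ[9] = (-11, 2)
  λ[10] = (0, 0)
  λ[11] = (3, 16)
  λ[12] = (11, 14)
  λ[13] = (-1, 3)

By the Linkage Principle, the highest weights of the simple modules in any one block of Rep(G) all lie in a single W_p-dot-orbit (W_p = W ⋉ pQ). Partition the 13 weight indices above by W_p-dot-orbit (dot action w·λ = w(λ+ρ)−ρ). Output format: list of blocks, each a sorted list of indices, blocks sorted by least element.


C ↔ A_2 under row/col permutation; |W(A_2)| = 6.

Ā_7 reps of the 13 weights (A_2, coords as presented):

  1: (0, 4);  2: (1, 3);  3: (0, 4);  4: (1, 3);  5: (0, 5);  6: (1, 1);  7: (1, 3);  8: (1, 1);  9: (0, 4);  10: (1, 1);  11: (0, 4);  12: (1, 1);  13: (0, 4)

These 13 weights hit 4 W_7-dot-orbits; sizes (5, 3, 1, 4):

[[1, 3, 9, 11, 13], [2, 4, 7], [5], [6, 8, 10, 12]]


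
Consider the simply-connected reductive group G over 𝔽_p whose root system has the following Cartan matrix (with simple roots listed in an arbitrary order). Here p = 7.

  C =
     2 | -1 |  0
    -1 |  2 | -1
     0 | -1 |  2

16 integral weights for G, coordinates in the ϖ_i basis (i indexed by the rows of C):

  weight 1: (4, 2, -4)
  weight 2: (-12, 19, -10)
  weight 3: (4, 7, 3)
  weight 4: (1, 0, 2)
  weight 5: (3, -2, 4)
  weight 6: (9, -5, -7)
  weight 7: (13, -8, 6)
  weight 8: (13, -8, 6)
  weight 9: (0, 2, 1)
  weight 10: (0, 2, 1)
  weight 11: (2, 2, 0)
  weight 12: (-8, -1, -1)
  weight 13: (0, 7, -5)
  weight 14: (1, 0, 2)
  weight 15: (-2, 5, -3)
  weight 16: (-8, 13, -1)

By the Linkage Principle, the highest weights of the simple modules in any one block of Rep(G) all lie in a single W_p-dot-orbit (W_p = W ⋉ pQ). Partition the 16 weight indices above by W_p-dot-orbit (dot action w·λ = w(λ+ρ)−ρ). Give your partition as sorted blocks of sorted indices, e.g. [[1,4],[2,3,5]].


Root system A_3: the 3×3 matrix C matches after relabeling.

Alcove-folded reps (p=7, 16 weights, presented ϖ-order):

  λ_1 → (4, 0, 2);  λ_2 → (4, 0, 2);  λ_3 → (1, 3, 2);  λ_4 → (2, 1, 3);  λ_5 → (2, 1, 3);  λ_6 → (3, 3, 1);  λ_7 → (0, 0, 7);  λ_8 → (0, 0, 7);  λ_9 → (1, 3, 2);  λ_10 → (1, 3, 2);  λ_11 → (3, 3, 1);  λ_12 → (0, 0, 7);  λ_13 → (1, 3, 2);  λ_14 → (2, 1, 3);  λ_15 → (1, 3, 2);  λ_16 → (0, 0, 7)

Partition of {1..16} into 5 W_7-dot-orbits:

[[1, 2], [3, 9, 10, 13, 15], [4, 5, 14], [6, 11], [7, 8, 12, 16]]


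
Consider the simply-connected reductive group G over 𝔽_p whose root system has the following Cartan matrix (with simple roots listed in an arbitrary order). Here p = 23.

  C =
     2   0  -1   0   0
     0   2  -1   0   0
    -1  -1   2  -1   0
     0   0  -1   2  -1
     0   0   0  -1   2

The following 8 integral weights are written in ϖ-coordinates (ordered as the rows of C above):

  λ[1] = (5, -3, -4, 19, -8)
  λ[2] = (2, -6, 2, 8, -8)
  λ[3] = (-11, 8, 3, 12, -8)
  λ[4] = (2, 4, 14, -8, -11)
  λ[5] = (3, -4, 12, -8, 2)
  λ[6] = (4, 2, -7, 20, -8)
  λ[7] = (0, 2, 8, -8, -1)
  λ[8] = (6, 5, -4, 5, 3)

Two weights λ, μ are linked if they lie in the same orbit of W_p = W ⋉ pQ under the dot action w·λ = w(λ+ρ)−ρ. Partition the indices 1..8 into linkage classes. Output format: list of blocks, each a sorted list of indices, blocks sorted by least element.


Cartan matrix: type D_5 (|W|=1920); un-permuting the 5 rows.

Each λ_j+ρ reduced to Ā_23; 5-tuples below use C's row order:

  [1] (1, 3, 2, 0, 7);  [2] (1, 3, 2, 0, 7);  [3] (4, 3, 3, 3, 4);  [4] (1, 3, 2, 0, 7);  [5] (4, 3, 3, 3, 4);  [6] (1, 3, 2, 0, 7);  [7] (1, 3, 2, 0, 7);  [8] (4, 3, 3, 3, 4)

These 8 weights hit 2 W_23-dot-orbits; sizes (5, 3):

[[1, 2, 4, 6, 7], [3, 5, 8]]


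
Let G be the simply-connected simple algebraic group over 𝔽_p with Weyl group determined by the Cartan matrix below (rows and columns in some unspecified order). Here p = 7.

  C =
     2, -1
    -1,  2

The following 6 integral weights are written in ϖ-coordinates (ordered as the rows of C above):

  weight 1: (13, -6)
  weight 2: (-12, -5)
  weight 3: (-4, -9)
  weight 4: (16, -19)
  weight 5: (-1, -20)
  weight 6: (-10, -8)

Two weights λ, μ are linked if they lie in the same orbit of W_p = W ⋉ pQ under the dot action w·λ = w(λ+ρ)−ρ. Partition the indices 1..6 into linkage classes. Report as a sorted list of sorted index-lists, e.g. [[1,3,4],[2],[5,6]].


C ↔ A_2 under row/col permutation; |W(A_2)| = 6.

Each λ_j+ρ reduced to Ā_7; 2-tuples below use C's row order:

  1: (0, 2)
  2: (3, 1)
  3: (3, 1)
  4: (3, 1)
  5: (0, 2)
  6: (0, 2)

Linkage partition of the 6 weights (2 classes, p=7):

[[1, 5, 6], [2, 3, 4]]


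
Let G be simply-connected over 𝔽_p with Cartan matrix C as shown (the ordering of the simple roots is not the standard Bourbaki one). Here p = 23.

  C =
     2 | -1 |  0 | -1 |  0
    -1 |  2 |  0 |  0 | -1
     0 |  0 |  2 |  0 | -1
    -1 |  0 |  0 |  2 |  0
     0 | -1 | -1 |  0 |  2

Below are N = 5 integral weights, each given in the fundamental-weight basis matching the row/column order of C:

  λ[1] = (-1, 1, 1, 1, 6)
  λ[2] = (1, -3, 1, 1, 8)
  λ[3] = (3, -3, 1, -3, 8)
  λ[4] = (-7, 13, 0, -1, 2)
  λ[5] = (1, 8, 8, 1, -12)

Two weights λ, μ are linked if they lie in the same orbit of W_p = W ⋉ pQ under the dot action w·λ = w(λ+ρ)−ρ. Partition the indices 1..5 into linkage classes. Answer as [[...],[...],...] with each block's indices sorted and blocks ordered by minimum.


A_5 Cartan matrix, 5 simple roots permuted; ρ=(1,1,1,1,1).

Each λ_j+ρ reduced to Ā_23; 5-tuples below use C's row order:

  [1] (0, 2, 2, 2, 7) · [2] (0, 2, 2, 2, 7) · [3] (0, 2, 2, 2, 7) · [4] (0, 8, 1, 6, 3) · [5] (0, 2, 2, 2, 7)

2 distinct reps among the 5 weights ⇒ 2 W_23-linkage classes:

[[1, 2, 3, 5], [4]]


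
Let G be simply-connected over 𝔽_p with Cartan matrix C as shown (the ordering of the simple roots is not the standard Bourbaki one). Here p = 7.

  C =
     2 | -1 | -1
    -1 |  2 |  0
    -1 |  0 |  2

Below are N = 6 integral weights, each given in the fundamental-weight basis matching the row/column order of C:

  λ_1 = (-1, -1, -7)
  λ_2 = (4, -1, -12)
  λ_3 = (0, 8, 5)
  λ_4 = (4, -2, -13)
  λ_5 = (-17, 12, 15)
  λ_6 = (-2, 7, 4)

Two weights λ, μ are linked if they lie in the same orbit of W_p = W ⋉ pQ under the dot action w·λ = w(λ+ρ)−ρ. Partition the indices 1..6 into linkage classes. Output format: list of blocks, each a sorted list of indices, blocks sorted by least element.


A_3 Cartan matrix, 3 simple roots permuted; ρ=(1,1,1).

Folding the 6 weights λ_j+ρ into Ā_7 (reps in the given 3-coord order):

  λ_1 → (0, 6, 0)
  λ_2 → (0, 2, 1)
  λ_3 → (0, 2, 1)
  λ_4 → (0, 2, 1)
  λ_5 → (0, 2, 1)
  λ_6 → (0, 2, 1)

2 distinct reps among the 6 weights ⇒ 2 W_7-linkage classes:

[[1], [2, 3, 4, 5, 6]]


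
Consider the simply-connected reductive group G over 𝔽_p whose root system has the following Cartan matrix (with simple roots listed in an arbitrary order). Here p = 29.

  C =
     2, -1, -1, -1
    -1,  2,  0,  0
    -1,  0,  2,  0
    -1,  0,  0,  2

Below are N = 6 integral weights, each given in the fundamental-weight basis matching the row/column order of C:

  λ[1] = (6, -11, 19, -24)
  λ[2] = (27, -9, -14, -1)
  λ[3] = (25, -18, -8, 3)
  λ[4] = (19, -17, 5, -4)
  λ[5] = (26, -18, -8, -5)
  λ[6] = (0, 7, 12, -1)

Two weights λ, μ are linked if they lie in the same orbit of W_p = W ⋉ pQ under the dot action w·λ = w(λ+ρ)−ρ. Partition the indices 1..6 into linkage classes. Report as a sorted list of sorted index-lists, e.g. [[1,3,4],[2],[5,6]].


Dynkin diagram of C (from the 6 off-diagonal −1 entries): D_4.

Folding the 6 weights λ_j+ρ into Ā_29 (reps in the given 4-coord order):

    λ_1+ρ ↦ (1, 16, 6, 3)
    λ_2+ρ ↦ (1, 8, 13, 0)
    λ_3+ρ ↦ (1, 16, 6, 3)
    λ_4+ρ ↦ (1, 16, 6, 3)
    λ_5+ρ ↦ (1, 16, 6, 3)
    λ_6+ρ ↦ (1, 8, 13, 0)

Partition of {1..6} into 2 W_29-dot-orbits:

[[1, 3, 4, 5], [2, 6]]


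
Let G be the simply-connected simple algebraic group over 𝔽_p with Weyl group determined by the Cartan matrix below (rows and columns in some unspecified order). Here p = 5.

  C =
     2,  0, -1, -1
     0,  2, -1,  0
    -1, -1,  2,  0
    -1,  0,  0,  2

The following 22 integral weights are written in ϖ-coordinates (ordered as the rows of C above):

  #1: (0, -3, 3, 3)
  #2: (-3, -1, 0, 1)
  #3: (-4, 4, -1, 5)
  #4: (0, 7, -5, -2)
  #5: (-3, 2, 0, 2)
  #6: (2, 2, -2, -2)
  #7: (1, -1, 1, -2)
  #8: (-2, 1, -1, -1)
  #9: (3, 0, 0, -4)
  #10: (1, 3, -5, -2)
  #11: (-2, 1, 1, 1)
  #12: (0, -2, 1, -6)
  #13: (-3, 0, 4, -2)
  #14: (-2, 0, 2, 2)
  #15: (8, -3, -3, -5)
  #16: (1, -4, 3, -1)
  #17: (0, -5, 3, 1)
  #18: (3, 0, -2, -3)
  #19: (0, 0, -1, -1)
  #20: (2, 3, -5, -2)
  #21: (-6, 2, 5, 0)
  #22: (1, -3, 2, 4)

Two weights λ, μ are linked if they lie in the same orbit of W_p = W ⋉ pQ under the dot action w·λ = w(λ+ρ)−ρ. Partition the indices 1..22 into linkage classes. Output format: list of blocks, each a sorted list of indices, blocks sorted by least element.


Root system A_4: the 4×4 matrix C matches after relabeling.

Ā_5 reps of the 22 weights (A_4, coords as presented):

  [1] (1, 2, 0, 0);  [2] (1, 1, 0, 0);  [3] (0, 1, 2, 0);  [4] (1, 1, 0, 0);  [5] (1, 2, 1, 1);  [6] (1, 2, 1, 1);  [7] (1, 0, 2, 1);  [8] (1, 1, 0, 0);  [9] (1, 0, 1, 2);  [10] (1, 0, 1, 2);  [11] (1, 2, 1, 1);  [12] (1, 2, 1, 1);  [13] (1, 0, 2, 1);  [14] (1, 0, 2, 1);  [15] (1, 2, 0, 0);  [16] (1, 2, 1, 1);  [17] (1, 2, 0, 0);  [18] (1, 0, 1, 2);  [19] (1, 1, 0, 0);  [20] (1, 0, 2, 1);  [21] (1, 1, 0, 0);  [22] (0, 1, 2, 0)

6 distinct reps among the 22 weights ⇒ 6 W_5-linkage classes:

[[1, 15, 17], [2, 4, 8, 19, 21], [3, 22], [5, 6, 11, 12, 16], [7, 13, 14, 20], [9, 10, 18]]


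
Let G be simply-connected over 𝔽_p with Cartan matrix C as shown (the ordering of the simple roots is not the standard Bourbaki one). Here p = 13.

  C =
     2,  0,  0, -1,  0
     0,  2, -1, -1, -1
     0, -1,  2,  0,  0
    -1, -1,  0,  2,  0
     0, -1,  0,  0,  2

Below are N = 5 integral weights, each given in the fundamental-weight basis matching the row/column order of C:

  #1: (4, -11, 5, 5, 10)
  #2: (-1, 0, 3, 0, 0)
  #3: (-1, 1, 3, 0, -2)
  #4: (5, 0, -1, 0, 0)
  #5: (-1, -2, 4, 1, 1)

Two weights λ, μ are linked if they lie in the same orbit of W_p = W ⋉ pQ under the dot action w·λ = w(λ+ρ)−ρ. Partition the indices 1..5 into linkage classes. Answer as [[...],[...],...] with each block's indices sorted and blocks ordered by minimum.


Type D_5, rank 5, |W|=1920; reorder rows/cols to standard.

W_13-reps of the 5 weights in Ā_13 (same 5-coord order as C):

  1: (0, 1, 4, 1, 1) · 2: (0, 1, 4, 1, 1) · 3: (0, 1, 4, 1, 1) · 4: (6, 1, 0, 1, 1) · 5: (0, 1, 4, 1, 1)

Partition of {1..5} into 2 W_13-dot-orbits:

[[1, 2, 3, 5], [4]]


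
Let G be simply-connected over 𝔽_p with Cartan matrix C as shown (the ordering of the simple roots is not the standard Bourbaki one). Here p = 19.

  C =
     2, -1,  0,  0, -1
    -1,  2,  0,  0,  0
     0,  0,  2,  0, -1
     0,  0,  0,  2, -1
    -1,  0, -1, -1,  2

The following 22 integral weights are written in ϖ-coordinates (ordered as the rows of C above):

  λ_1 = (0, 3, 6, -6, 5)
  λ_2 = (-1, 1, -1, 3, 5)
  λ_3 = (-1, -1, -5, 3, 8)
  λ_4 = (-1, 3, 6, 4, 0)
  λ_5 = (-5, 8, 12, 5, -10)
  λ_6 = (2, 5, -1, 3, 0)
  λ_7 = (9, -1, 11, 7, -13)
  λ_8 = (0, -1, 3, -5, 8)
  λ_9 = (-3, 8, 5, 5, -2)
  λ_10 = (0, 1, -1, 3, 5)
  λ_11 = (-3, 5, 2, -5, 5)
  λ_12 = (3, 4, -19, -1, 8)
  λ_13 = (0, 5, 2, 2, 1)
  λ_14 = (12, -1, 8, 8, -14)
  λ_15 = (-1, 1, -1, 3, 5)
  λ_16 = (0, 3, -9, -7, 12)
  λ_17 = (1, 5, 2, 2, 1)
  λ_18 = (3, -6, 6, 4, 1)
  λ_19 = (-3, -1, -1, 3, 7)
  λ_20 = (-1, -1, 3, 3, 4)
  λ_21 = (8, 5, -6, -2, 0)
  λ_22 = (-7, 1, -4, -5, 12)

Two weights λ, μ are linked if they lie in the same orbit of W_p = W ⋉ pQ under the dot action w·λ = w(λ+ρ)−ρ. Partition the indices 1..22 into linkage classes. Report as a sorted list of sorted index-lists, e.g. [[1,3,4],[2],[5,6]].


Dynkin diagram of C (from the 8 off-diagonal −1 entries): D_5.

Ā_19 reps of the 22 weights (D_5, coords as presented):

  λ_1+ρ ↦ (0, 4, 7, 5, 1)
  λ_2+ρ ↦ (0, 2, 0, 4, 6)
  λ_3+ρ ↦ (0, 0, 4, 4, 5)
  λ_4+ρ ↦ (0, 4, 7, 5, 1)
  λ_5+ρ ↦ (2, 4, 3, 4, 0)
  λ_6+ρ ↦ (3, 6, 0, 4, 1)
  λ_7+ρ ↦ (0, 2, 0, 4, 6)
  λ_8+ρ ↦ (0, 0, 4, 4, 5)
  λ_9+ρ ↦ (1, 6, 3, 3, 2)
  λ_10+ρ ↦ (0, 2, 0, 4, 6)
  λ_11+ρ ↦ (2, 4, 3, 4, 0)
  λ_12+ρ ↦ (0, 0, 4, 4, 5)
  λ_13+ρ ↦ (1, 6, 3, 3, 2)
  λ_14+ρ ↦ (0, 0, 4, 4, 5)
  λ_15+ρ ↦ (0, 2, 0, 4, 6)
  λ_16+ρ ↦ (0, 4, 7, 5, 1)
  λ_17+ρ ↦ (1, 6, 3, 3, 2)
  λ_18+ρ ↦ (0, 4, 7, 5, 1)
  λ_19+ρ ↦ (0, 2, 0, 4, 6)
  λ_20+ρ ↦ (0, 0, 4, 4, 5)
  λ_21+ρ ↦ (3, 6, 0, 4, 1)
  λ_22+ρ ↦ (2, 4, 3, 4, 0)

6 distinct reps among the 22 weights ⇒ 6 W_19-linkage classes:

[[1, 4, 16, 18], [2, 7, 10, 15, 19], [3, 8, 12, 14, 20], [5, 11, 22], [6, 21], [9, 13, 17]]


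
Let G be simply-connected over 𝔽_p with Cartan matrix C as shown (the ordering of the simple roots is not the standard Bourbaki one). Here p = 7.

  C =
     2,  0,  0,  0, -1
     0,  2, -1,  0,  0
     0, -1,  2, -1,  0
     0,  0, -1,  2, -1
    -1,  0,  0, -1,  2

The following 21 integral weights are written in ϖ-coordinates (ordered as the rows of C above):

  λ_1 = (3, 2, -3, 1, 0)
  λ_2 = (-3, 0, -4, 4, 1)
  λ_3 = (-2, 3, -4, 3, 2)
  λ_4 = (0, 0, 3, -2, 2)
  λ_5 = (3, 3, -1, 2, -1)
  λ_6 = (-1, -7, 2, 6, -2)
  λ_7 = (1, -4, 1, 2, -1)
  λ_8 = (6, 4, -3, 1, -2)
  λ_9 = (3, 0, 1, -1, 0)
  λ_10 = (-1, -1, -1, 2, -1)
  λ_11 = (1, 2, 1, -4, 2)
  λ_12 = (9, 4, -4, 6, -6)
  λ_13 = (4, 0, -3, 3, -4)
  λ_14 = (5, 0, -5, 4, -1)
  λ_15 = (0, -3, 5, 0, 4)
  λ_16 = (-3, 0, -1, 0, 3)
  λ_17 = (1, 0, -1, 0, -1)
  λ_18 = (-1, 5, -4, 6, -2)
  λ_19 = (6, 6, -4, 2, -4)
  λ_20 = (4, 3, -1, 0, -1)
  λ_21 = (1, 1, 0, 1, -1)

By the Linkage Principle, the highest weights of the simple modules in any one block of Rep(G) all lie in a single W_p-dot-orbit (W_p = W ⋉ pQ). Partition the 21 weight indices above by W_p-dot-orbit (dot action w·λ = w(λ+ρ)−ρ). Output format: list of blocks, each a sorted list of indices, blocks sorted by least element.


Cartan matrix: type A_5 (|W|=720); un-permuting the 5 rows.

Ā_7 reps of the 21 weights (A_5, coords as presented):

  λ_1 → (3, 0, 2, 0, 1) · λ_2 → (2, 2, 1, 2, 0) · λ_3 → (0, 0, 3, 1, 2) · λ_4 → (0, 0, 3, 1, 2) · λ_5 → (0, 0, 0, 3, 0) · λ_6 → (0, 0, 3, 1, 2) · λ_7 → (2, 2, 1, 2, 0) · λ_8 → (2, 1, 0, 1, 0) · λ_9 → (3, 0, 2, 0, 1) · λ_10 → (0, 0, 0, 3, 0) · λ_11 → (2, 2, 1, 2, 0) · λ_12 → (2, 2, 1, 2, 0) · λ_13 → (2, 1, 0, 1, 2) · λ_14 → (2, 1, 0, 1, 0) · λ_15 → (2, 1, 0, 1, 0) · λ_16 → (2, 1, 0, 1, 2) · λ_17 → (2, 1, 0, 1, 0) · λ_18 → (0, 0, 3, 1, 2) · λ_19 → (0, 0, 0, 3, 0) · λ_20 → (2, 1, 0, 1, 0) · λ_21 → (2, 2, 1, 2, 0)

Partition of {1..21} into 6 W_7-dot-orbits:

[[1, 9], [2, 7, 11, 12, 21], [3, 4, 6, 18], [5, 10, 19], [8, 14, 15, 17, 20], [13, 16]]


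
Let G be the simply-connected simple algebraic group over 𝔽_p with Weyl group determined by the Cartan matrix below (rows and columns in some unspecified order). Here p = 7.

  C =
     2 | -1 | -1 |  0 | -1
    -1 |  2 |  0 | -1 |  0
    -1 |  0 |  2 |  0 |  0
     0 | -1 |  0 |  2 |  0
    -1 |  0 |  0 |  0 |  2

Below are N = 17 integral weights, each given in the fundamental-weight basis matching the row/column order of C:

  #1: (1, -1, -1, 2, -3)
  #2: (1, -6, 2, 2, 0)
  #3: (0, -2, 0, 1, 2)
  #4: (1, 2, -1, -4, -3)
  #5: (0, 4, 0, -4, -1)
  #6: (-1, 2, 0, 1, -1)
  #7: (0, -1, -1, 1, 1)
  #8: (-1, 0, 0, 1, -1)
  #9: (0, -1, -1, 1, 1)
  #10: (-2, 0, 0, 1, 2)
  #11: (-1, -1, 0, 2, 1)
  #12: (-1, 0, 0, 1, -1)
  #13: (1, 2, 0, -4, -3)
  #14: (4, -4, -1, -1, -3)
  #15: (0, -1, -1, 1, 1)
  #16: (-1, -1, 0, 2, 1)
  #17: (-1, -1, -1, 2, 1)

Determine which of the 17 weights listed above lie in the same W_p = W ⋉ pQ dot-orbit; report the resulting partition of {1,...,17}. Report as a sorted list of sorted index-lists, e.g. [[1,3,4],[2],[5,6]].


Type D_5, rank 5, |W|=1920; reorder rows/cols to standard.

W_7-reps of the 17 weights in Ā_7 (same 5-coord order as C):

  1: (0, 0, 0, 3, 2)
  2: (1, 0, 0, 2, 2)
  3: (0, 1, 1, 1, 3)
  4: (0, 0, 0, 3, 2)
  5: (0, 1, 1, 2, 0)
  6: (0, 1, 1, 2, 0)
  7: (1, 0, 0, 2, 2)
  8: (0, 1, 1, 2, 0)
  9: (1, 0, 0, 2, 2)
  10: (1, 0, 0, 2, 2)
  11: (0, 0, 1, 3, 2)
  12: (0, 1, 1, 2, 0)
  13: (0, 0, 1, 3, 2)
  14: (0, 0, 0, 3, 2)
  15: (1, 0, 0, 2, 2)
  16: (0, 0, 1, 3, 2)
  17: (0, 0, 0, 3, 2)

Grouping the 17 weights by Ā_7-representative: 5 linkage classes.

[[1, 4, 14, 17], [2, 7, 9, 10, 15], [3], [5, 6, 8, 12], [11, 13, 16]]


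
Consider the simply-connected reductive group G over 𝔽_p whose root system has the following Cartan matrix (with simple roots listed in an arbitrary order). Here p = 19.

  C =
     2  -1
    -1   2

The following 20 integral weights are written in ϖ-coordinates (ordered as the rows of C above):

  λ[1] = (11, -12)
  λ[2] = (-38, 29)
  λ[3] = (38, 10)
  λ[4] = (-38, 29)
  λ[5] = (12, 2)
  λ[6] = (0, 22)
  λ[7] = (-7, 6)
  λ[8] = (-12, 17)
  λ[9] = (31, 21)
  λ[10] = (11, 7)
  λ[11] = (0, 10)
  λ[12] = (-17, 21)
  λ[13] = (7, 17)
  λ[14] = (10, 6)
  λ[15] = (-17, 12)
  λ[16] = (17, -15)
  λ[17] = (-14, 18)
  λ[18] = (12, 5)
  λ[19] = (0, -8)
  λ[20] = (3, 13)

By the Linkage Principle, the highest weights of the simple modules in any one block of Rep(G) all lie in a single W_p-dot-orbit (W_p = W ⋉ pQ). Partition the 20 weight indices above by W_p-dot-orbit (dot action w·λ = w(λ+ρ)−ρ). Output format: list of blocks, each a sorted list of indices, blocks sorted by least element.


A_2 Cartan matrix, 2 simple roots permuted; ρ=(1,1).

Folding the 20 weights λ_j+ρ into Ā_19 (reps in the given 2-coord order):

    λ_1 → (1, 11)
    λ_2 → (1, 11)
    λ_3 → (11, 7)
    λ_4 → (1, 11)
    λ_5 → (13, 3)
    λ_6 → (4, 14)
    λ_7 → (6, 1)
    λ_8 → (11, 7)
    λ_9 → (13, 3)
    λ_10 → (11, 7)
    λ_11 → (1, 11)
    λ_12 → (13, 3)
    λ_13 → (1, 11)
    λ_14 → (11, 7)
    λ_15 → (13, 3)
    λ_16 → (4, 14)
    λ_17 → (13, 6)
    λ_18 → (13, 6)
    λ_19 → (6, 1)
    λ_20 → (4, 14)

The 20 indices split into 6 linkage classes (same alcove rep ⇔ same W_19-dot-orbit):

[[1, 2, 4, 11, 13], [3, 8, 10, 14], [5, 9, 12, 15], [6, 16, 20], [7, 19], [17, 18]]


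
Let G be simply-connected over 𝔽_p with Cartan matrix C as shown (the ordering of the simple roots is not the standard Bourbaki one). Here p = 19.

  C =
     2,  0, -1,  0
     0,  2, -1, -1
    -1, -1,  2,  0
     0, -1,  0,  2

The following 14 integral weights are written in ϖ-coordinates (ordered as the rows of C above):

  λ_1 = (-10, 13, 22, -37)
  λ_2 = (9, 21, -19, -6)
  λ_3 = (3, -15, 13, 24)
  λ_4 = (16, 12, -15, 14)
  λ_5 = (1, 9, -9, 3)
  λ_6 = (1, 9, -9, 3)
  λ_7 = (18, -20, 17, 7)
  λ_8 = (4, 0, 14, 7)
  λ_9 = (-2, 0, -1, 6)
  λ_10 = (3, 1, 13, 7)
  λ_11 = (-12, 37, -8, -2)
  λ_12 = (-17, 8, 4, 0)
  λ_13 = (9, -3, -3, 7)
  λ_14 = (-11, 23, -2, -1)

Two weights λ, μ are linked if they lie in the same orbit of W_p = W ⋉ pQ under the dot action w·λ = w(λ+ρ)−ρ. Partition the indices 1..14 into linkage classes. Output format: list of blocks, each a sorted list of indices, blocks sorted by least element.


Type A_4, rank 4, |W|=120; reorder rows/cols to standard.

Folding the 14 weights λ_j+ρ into Ā_19 (reps in the given 4-coord order):

  1: (5, 1, 9, 1)
  2: (5, 1, 9, 1)
  3: (0, 8, 6, 1)
  4: (9, 1, 4, 2)
  5: (6, 2, 2, 4)
  6: (6, 2, 2, 4)
  7: (0, 0, 1, 7)
  8: (5, 1, 9, 1)
  9: (0, 0, 1, 7)
  10: (5, 1, 9, 1)
  11: (0, 0, 1, 7)
  12: (5, 1, 9, 1)
  13: (6, 2, 2, 4)
  14: (0, 8, 6, 1)

5 distinct reps among the 14 weights ⇒ 5 W_19-linkage classes:

[[1, 2, 8, 10, 12], [3, 14], [4], [5, 6, 13], [7, 9, 11]]


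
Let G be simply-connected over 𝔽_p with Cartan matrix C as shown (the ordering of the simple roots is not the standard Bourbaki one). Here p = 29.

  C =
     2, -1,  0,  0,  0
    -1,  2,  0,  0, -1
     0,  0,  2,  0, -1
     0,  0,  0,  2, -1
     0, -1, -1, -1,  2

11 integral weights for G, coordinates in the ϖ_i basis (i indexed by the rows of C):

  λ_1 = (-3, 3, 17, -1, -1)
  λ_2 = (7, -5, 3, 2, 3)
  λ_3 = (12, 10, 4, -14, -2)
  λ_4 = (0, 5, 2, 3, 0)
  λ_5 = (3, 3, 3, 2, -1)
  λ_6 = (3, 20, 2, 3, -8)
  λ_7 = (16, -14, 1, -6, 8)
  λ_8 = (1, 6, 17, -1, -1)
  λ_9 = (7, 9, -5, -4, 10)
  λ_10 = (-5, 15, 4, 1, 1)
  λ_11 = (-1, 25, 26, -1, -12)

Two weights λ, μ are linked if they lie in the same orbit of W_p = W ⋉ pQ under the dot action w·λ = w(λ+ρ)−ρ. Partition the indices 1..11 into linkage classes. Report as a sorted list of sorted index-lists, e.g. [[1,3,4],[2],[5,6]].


Root system D_5: the 5×5 matrix C matches after relabeling.

Alcove-folded reps (p=29, 11 weights, presented ϖ-order):

  1: (2, 2, 18, 0, 0);  2: (4, 4, 4, 3, 0);  3: (10, 3, 9, 1, 1);  4: (1, 6, 3, 4, 1);  5: (4, 4, 4, 3, 0);  6: (4, 4, 4, 3, 0);  7: (4, 2, 5, 2, 2);  8: (2, 2, 18, 0, 0);  9: (4, 4, 4, 3, 0);  10: (4, 2, 5, 2, 2);  11: (0, 11, 1, 0, 2)

These 11 weights hit 6 W_29-dot-orbits; sizes (2, 4, 1, 1, 2, 1):

[[1, 8], [2, 5, 6, 9], [3], [4], [7, 10], [11]]


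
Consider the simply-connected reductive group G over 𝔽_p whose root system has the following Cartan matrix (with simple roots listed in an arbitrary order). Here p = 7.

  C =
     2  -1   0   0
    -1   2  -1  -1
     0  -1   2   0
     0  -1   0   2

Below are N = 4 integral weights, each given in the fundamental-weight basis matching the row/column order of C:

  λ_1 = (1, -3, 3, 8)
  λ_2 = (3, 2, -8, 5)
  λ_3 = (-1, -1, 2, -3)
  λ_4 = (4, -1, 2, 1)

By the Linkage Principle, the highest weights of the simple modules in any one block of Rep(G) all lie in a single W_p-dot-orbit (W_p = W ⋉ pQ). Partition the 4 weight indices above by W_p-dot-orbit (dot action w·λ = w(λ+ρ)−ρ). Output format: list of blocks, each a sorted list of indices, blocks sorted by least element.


Dynkin diagram of C (from the 6 off-diagonal −1 entries): D_4.

Each λ_j+ρ reduced to Ā_7; 4-tuples below use C's row order:

  [1] (2, 2, 0, 1) · [2] (2, 0, 1, 0) · [3] (2, 0, 1, 0) · [4] (2, 2, 0, 1)

2 distinct reps among the 4 weights ⇒ 2 W_7-linkage classes:

[[1, 4], [2, 3]]


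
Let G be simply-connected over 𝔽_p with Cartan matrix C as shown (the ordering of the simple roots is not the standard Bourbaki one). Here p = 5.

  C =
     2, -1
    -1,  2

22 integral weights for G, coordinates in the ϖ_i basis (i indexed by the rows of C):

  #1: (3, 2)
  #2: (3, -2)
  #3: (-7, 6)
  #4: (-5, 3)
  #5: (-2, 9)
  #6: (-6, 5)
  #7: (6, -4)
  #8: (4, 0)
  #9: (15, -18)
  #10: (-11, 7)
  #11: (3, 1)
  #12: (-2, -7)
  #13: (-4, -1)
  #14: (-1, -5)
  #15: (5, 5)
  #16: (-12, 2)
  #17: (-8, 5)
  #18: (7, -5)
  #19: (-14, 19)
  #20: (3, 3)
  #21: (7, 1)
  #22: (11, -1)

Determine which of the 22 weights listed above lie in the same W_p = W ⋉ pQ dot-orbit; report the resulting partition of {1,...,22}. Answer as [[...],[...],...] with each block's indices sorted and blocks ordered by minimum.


Type A_2, rank 2, |W|=6; reorder rows/cols to standard.

W_5-reps of the 22 weights in Ā_5 (same 2-coord order as C):

  [1] (2, 1);  [2] (3, 1);  [3] (3, 1);  [4] (4, 0);  [5] (4, 0);  [6] (4, 0);  [7] (2, 1);  [8] (4, 0);  [9] (1, 1);  [10] (0, 3);  [11] (3, 1);  [12] (3, 1);  [13] (0, 3);  [14] (4, 0);  [15] (1, 1);  [16] (2, 1);  [17] (3, 1);  [18] (1, 1);  [19] (0, 3);  [20] (1, 1);  [21] (0, 3);  [22] (0, 3)

5 distinct reps among the 22 weights ⇒ 5 W_5-linkage classes:

[[1, 7, 16], [2, 3, 11, 12, 17], [4, 5, 6, 8, 14], [9, 15, 18, 20], [10, 13, 19, 21, 22]]


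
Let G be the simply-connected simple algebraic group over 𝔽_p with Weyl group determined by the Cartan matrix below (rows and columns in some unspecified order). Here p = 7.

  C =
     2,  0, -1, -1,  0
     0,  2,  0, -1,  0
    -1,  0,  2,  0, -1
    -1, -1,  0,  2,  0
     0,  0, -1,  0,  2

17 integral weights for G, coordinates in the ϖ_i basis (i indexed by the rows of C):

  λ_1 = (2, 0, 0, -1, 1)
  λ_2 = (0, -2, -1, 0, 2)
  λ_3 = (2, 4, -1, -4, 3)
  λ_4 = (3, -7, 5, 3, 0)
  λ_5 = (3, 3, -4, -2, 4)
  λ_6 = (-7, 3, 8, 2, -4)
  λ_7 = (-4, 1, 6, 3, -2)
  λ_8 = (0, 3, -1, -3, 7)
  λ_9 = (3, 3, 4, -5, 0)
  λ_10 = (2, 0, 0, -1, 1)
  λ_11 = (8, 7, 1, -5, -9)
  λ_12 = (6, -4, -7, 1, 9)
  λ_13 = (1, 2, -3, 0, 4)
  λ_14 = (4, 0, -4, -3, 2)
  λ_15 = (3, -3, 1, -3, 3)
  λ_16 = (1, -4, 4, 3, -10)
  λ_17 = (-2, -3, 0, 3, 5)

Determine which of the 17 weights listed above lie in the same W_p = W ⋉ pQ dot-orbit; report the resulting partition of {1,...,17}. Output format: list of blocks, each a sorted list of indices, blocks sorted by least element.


Root system A_5: the 5×5 matrix C matches after relabeling.

Each λ_j+ρ reduced to Ā_7; 5-tuples below use C's row order:

  λ_1+ρ ↦ (3, 1, 1, 0, 2)
  λ_2+ρ ↦ (1, 1, 0, 0, 3)
  λ_3+ρ ↦ (0, 0, 0, 3, 2)
  λ_4+ρ ↦ (1, 1, 0, 0, 3)
  λ_5+ρ ↦ (0, 1, 3, 1, 0)
  λ_6+ρ ↦ (3, 2, 0, 1, 0)
  λ_7+ρ ↦ (3, 1, 1, 0, 2)
  λ_8+ρ ↦ (1, 1, 0, 0, 3)
  λ_9+ρ ↦ (0, 1, 3, 1, 0)
  λ_10+ρ ↦ (3, 1, 1, 0, 2)
  λ_11+ρ ↦ (1, 1, 0, 0, 3)
  λ_12+ρ ↦ (3, 1, 1, 0, 2)
  λ_13+ρ ↦ (0, 1, 2, 1, 1)
  λ_14+ρ ↦ (0, 1, 3, 1, 0)
  λ_15+ρ ↦ (0, 1, 2, 1, 1)
  λ_16+ρ ↦ (0, 1, 2, 1, 1)
  λ_17+ρ ↦ (1, 1, 0, 0, 3)

Grouping the 17 weights by Ā_7-representative: 6 linkage classes.

[[1, 7, 10, 12], [2, 4, 8, 11, 17], [3], [5, 9, 14], [6], [13, 15, 16]]


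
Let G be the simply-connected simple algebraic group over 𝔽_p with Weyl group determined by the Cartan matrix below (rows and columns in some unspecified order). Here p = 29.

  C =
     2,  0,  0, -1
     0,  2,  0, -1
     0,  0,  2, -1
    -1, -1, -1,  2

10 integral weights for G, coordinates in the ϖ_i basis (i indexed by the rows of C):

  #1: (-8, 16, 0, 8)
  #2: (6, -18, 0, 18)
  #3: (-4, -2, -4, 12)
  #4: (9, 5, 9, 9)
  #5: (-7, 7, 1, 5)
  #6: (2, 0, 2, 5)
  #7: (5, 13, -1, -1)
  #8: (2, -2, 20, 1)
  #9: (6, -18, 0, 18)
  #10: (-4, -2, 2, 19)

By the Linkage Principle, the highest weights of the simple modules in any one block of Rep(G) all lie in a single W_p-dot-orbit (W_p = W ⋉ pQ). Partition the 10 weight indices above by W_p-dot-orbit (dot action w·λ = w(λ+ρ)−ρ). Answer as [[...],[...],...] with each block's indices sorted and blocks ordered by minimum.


Cartan matrix: type D_4 (|W|=192); un-permuting the 4 rows.

Folding the 10 weights λ_j+ρ into Ā_29 (reps in the given 4-coord order):

  λ_1 → (7, 17, 1, 2) · λ_2 → (7, 17, 1, 2) · λ_3 → (3, 1, 3, 6) · λ_4 → (3, 1, 3, 6) · λ_5 → (6, 8, 2, 0) · λ_6 → (3, 1, 3, 6) · λ_7 → (6, 14, 0, 0) · λ_8 → (3, 1, 21, 1) · λ_9 → (7, 17, 1, 2) · λ_10 → (3, 1, 3, 6)

5 distinct reps among the 10 weights ⇒ 5 W_29-linkage classes:

[[1, 2, 9], [3, 4, 6, 10], [5], [7], [8]]


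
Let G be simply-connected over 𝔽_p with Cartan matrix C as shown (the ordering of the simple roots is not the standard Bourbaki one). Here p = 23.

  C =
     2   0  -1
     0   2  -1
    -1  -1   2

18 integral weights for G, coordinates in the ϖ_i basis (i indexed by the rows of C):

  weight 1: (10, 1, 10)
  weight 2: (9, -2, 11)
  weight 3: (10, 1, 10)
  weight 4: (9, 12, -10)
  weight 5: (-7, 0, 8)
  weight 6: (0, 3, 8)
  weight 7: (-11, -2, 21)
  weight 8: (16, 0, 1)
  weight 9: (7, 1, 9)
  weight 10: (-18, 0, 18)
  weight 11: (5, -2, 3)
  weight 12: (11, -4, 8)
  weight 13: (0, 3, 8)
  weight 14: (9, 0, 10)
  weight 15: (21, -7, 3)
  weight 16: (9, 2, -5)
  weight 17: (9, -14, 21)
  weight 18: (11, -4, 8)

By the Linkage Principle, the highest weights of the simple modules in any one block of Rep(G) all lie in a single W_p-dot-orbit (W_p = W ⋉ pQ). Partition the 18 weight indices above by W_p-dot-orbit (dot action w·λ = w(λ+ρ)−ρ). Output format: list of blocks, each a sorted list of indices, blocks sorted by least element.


C ↔ A_3 under row/col permutation; |W(A_3)| = 24.

W_23-reps of the 18 weights in Ā_23 (same 3-coord order as C):

  λ_1+ρ ↦ (10, 1, 11) · λ_2+ρ ↦ (10, 1, 11) · λ_3+ρ ↦ (10, 1, 11) · λ_4+ρ ↦ (1, 4, 9) · λ_5+ρ ↦ (6, 1, 3) · λ_6+ρ ↦ (1, 4, 9) · λ_7+ρ ↦ (10, 1, 11) · λ_8+ρ ↦ (17, 1, 2) · λ_9+ρ ↦ (8, 2, 10) · λ_10+ρ ↦ (17, 1, 2) · λ_11+ρ ↦ (6, 1, 3) · λ_12+ρ ↦ (12, 3, 6) · λ_13+ρ ↦ (1, 4, 9) · λ_14+ρ ↦ (10, 1, 11) · λ_15+ρ ↦ (17, 1, 2) · λ_16+ρ ↦ (6, 1, 3) · λ_17+ρ ↦ (1, 4, 9) · λ_18+ρ ↦ (12, 3, 6)

Partition of {1..18} into 6 W_23-dot-orbits:

[[1, 2, 3, 7, 14], [4, 6, 13, 17], [5, 11, 16], [8, 10, 15], [9], [12, 18]]


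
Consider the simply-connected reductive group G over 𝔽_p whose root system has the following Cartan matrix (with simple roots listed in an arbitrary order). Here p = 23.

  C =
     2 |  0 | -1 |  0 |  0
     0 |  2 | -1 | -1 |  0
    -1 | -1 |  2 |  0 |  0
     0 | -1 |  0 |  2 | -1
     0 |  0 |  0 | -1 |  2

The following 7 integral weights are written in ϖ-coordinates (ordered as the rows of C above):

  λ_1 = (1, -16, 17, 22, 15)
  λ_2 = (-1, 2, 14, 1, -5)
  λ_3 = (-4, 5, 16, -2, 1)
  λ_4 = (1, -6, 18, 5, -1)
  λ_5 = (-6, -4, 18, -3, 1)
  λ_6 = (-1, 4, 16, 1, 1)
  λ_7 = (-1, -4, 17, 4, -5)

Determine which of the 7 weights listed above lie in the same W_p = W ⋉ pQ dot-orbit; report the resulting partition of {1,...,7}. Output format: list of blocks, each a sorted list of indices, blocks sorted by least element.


C ↔ A_5 under row/col permutation; |W(A_5)| = 720.

Folding the 7 weights λ_j+ρ into Ā_23 (reps in the given 5-coord order):

    λ_1 → (0, 1, 15, 2, 2)
    λ_2 → (0, 1, 15, 2, 2)
    λ_3 → (2, 5, 14, 1, 0)
    λ_4 → (2, 5, 14, 1, 0)
    λ_5 → (5, 2, 9, 0, 3)
    λ_6 → (2, 5, 14, 1, 0)
    λ_7 → (0, 1, 15, 2, 2)

These 7 weights hit 3 W_23-dot-orbits; sizes (3, 3, 1):

[[1, 2, 7], [3, 4, 6], [5]]


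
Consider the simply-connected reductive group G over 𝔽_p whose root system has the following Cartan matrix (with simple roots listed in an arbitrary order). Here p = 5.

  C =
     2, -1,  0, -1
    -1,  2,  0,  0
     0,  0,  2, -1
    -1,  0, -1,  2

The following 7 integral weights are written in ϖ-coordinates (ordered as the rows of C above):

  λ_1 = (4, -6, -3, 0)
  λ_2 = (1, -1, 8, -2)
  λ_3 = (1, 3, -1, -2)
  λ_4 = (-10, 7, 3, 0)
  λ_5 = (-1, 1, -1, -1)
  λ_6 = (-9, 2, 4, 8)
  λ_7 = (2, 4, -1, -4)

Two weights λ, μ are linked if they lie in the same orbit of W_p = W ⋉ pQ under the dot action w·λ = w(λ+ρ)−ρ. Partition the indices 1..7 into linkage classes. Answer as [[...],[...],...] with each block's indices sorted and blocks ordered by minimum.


C ↔ A_4 under row/col permutation; |W(A_4)| = 120.

Each λ_j+ρ reduced to Ā_5; 4-tuples below use C's row order:

    λ_1+ρ ↦ (1, 3, 0, 0)
    λ_2+ρ ↦ (1, 1, 0, 3)
    λ_3+ρ ↦ (1, 3, 0, 0)
    λ_4+ρ ↦ (3, 0, 0, 1)
    λ_5+ρ ↦ (0, 2, 0, 0)
    λ_6+ρ ↦ (3, 0, 0, 1)
    λ_7+ρ ↦ (0, 2, 0, 0)

4 distinct reps among the 7 weights ⇒ 4 W_5-linkage classes:

[[1, 3], [2], [4, 6], [5, 7]]


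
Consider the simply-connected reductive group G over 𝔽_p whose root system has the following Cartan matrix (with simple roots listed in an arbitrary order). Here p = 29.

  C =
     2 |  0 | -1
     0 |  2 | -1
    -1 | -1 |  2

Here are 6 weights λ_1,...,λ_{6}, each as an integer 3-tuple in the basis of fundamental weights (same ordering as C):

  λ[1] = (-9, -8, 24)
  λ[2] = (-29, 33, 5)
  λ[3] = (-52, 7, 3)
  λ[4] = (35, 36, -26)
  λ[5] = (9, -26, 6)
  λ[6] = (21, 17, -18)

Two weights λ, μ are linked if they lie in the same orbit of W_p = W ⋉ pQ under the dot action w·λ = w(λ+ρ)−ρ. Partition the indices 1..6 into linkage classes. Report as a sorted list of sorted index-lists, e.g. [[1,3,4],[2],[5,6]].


Root system A_3: the 3×3 matrix C matches after relabeling.

W_29-reps of the 6 weights in Ā_29 (same 3-coord order as C):

    λ_1 → (8, 7, 10)
    λ_2 → (5, 1, 17)
    λ_3 → (8, 7, 10)
    λ_4 → (8, 7, 10)
    λ_5 → (8, 7, 10)
    λ_6 → (5, 1, 17)

Linkage partition of the 6 weights (2 classes, p=29):

[[1, 3, 4, 5], [2, 6]]
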